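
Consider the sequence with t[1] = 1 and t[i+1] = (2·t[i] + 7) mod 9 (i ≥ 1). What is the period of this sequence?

6

Computing terms: t[1] = 1; t[2] = 0; t[3] = 7; t[4] = 3; t[5] = 4; t[6] = 6; t[7] = 1.
Since t[7] = t[1] = 1, the sequence is periodic with period 6.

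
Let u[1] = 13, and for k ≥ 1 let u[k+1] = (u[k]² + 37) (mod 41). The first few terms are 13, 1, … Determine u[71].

u[1] = 13,  u[2] = 1,  u[3] = 38,  u[4] = 5,  u[5] = 21,  u[6] = 27,  u[7] = 28,  u[8] = 1.
Since u[8] = u[2] = 1, the sequence is eventually periodic: after a pre-period of length 1 it cycles with period 6.
For k ≥ 2, u[k] depends only on (k - 2) mod 6. (71 - 2) mod 6 = 3, so u[71] = u[5] = 21.

21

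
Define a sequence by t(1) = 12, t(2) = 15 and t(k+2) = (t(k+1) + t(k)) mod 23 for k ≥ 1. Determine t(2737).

We have t(1) = 12, t(2) = 15, t(3) = 4, t(4) = 19, t(5) = 0, t(6) = 19, t(7) = 19, t(8) = 15, t(9) = 11, t(10) = 3, t(11) = 14, t(12) = 17, t(13) = 8, t(14) = 2, t(15) = 10, t(16) = 12, t(17) = 22, t(18) = 11, t(19) = 10, t(20) = 21, t(21) = 8, t(22) = 6, t(23) = 14, t(24) = 20, t(25) = 11, t(26) = 8, t(27) = 19, t(28) = 4, t(29) = 0, t(30) = 4, t(31) = 4, t(32) = 8, t(33) = 12, t(34) = 20, t(35) = 9, t(36) = 6, t(37) = 15, t(38) = 21, t(39) = 13, t(40) = 11, t(41) = 1, t(42) = 12, t(43) = 13, t(44) = 2, t(45) = 15, t(46) = 17, t(47) = 9, t(48) = 3, t(49) = 12, t(50) = 15.
Since (t(49), t(50)) = (t(1), t(2)) = (12, 15) (two consecutive terms determine the rest), the sequence is periodic with period 48.
So t(2737) = t(1 + ((2737-1) mod 48)) = t(1) = 12.

12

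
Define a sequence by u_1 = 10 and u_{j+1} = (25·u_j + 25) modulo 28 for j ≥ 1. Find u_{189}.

u_1 = 10,  u_2 = 23,  u_3 = 12,  u_4 = 17,  u_5 = 2,  u_6 = 19,  u_7 = 24,  u_8 = 9,  u_9 = 26,  u_{10} = 3,  u_{11} = 16,  u_{12} = 5,  u_{13} = 10.
Since u_{13} = u_1 = 10, the sequence is periodic with period 12.
So u_{189} = u_{1 + ((189-1) mod 12)} = u_9 = 26.

26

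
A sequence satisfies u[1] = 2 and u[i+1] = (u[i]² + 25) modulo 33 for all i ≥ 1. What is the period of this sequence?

3

Computing terms: u[1] = 2; u[2] = 29; u[3] = 8; u[4] = 23; u[5] = 26; u[6] = 8.
Since u[6] = u[3] = 8, the sequence is eventually periodic: after a pre-period of length 2 it cycles with period 3.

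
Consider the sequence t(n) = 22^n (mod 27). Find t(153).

1

Listing terms: t(1) = 22,  t(2) = 25,  t(3) = 10,  t(4) = 4,  t(5) = 7,  t(6) = 19,  t(7) = 13,  t(8) = 16,  t(9) = 1,  t(10) = 22.
The sequence repeats with period 9.
(153 - 1) mod 9 = 8, so t(153) = t(9) = 1.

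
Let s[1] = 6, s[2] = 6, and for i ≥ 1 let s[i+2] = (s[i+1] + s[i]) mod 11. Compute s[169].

6

We have s[1] = 6, s[2] = 6, s[3] = 1, s[4] = 7, s[5] = 8, s[6] = 4, s[7] = 1, s[8] = 5, s[9] = 6, s[10] = 0, s[11] = 6, s[12] = 6.
The sequence repeats with period 10.
So s[169] = s[1 + ((169-1) mod 10)] = s[9] = 6.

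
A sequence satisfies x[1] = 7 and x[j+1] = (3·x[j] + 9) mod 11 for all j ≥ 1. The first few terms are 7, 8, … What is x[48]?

We have x[1] = 7, x[2] = 8, x[3] = 0, x[4] = 9, x[5] = 3, x[6] = 7.
The sequence repeats with period 5.
(48 - 1) mod 5 = 2, so x[48] = x[3] = 0.

0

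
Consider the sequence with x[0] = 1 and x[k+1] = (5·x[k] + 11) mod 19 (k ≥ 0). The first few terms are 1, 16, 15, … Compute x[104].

We have x[0] = 1,  x[1] = 16,  x[2] = 15,  x[3] = 10,  x[4] = 4,  x[5] = 12,  x[6] = 14,  x[7] = 5,  x[8] = 17,  x[9] = 1.
The sequence repeats with period 9.
(104 - 0) mod 9 = 5, so x[104] = x[5] = 12.

12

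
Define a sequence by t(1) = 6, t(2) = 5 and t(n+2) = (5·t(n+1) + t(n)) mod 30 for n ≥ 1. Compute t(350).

t(1) = 6,  t(2) = 5,  t(3) = 1,  t(4) = 10,  t(5) = 21,  t(6) = 25,  t(7) = 26,  t(8) = 5,  t(9) = 21,  t(10) = 20,  t(11) = 1,  t(12) = 25,  t(13) = 6,  t(14) = 25,  t(15) = 11,  t(16) = 20,  t(17) = 21,  t(18) = 5,  t(19) = 16,  t(20) = 25,  t(21) = 21,  t(22) = 10,  t(23) = 11,  t(24) = 5,  t(25) = 6,  t(26) = 5.
The sequence repeats with period 24.
(350 - 1) mod 24 = 13, so t(350) = t(14) = 25.

25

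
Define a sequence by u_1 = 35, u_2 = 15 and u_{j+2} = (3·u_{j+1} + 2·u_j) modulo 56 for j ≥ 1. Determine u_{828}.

Listing terms: u_1 = 35, u_2 = 15, u_3 = 3, u_4 = 39, u_5 = 11, u_6 = 55, u_7 = 19, u_8 = 55, u_9 = 35, u_{10} = 47, u_{11} = 43, u_{12} = 55, u_{13} = 27, u_{14} = 23, u_{15} = 11, u_{16} = 23, u_{17} = 35, u_{18} = 39, u_{19} = 19, u_{20} = 23, u_{21} = 51, u_{22} = 31, u_{23} = 27, u_{24} = 31, u_{25} = 35, u_{26} = 55, u_{27} = 11, u_{28} = 31, u_{29} = 3, u_{30} = 15, u_{31} = 51, u_{32} = 15, u_{33} = 35, u_{34} = 23, u_{35} = 27, u_{36} = 15, u_{37} = 43, u_{38} = 47, u_{39} = 3, u_{40} = 47, u_{41} = 35, u_{42} = 31, u_{43} = 51, u_{44} = 47, u_{45} = 19, u_{46} = 39, u_{47} = 43, u_{48} = 39, u_{49} = 35, u_{50} = 15.
Since (u_{49}, u_{50}) = (u_1, u_2) = (35, 15) (two consecutive terms determine the rest), the sequence is periodic with period 48.
(828 - 1) mod 48 = 11, so u_{828} = u_{12} = 55.

55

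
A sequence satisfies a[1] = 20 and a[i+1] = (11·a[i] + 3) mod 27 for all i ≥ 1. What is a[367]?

Computing terms: a[1] = 20, a[2] = 7, a[3] = 26, a[4] = 19, a[5] = 23, a[6] = 13, a[7] = 11, a[8] = 16, a[9] = 17, a[10] = 1, a[11] = 14, a[12] = 22, a[13] = 2, a[14] = 25, a[15] = 8, a[16] = 10, a[17] = 5, a[18] = 4, a[19] = 20.
Since a[19] = a[1] = 20, the sequence is periodic with period 18.
So a[367] = a[1 + ((367-1) mod 18)] = a[7] = 11.

11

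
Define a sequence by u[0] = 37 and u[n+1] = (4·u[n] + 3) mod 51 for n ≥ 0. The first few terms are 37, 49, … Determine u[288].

37

We have u[0] = 37; u[1] = 49; u[2] = 46; u[3] = 34; u[4] = 37.
The sequence repeats with period 4.
(288 - 0) mod 4 = 0, so u[288] = u[0] = 37.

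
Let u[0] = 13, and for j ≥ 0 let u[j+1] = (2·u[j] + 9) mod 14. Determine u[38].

9

Computing terms: u[0] = 13,  u[1] = 7,  u[2] = 9,  u[3] = 13.
Since u[3] = u[0] = 13, the sequence is periodic with period 3.
(38 - 0) mod 3 = 2, so u[38] = u[2] = 9.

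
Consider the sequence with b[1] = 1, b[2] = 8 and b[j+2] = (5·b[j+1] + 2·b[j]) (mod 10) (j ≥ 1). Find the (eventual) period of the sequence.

8

Computing terms: b[1] = 1, b[2] = 8, b[3] = 2, b[4] = 6, b[5] = 4, b[6] = 2, b[7] = 8, b[8] = 4, b[9] = 6, b[10] = 8, b[11] = 2.
Since (b[10], b[11]) = (b[2], b[3]) = (8, 2) (two consecutive terms determine the rest), the sequence is eventually periodic: after a pre-period of length 1 it cycles with period 8.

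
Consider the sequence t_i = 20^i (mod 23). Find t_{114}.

We have t_1 = 20, t_2 = 9, t_3 = 19, t_4 = 12, t_5 = 10, t_6 = 16, t_7 = 21, t_8 = 6, t_9 = 5, t_{10} = 8, t_{11} = 22, t_{12} = 3, t_{13} = 14, t_{14} = 4, t_{15} = 11, t_{16} = 13, t_{17} = 7, t_{18} = 2, t_{19} = 17, t_{20} = 18, t_{21} = 15, t_{22} = 1, t_{23} = 20.
The sequence repeats with period 22.
(114 - 1) mod 22 = 3, so t_{114} = t_4 = 12.

12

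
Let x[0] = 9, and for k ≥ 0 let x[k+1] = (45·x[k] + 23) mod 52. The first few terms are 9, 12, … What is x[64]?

Listing terms: x[0] = 9, x[1] = 12, x[2] = 43, x[3] = 34, x[4] = 45, x[5] = 20, x[6] = 39, x[7] = 10, x[8] = 5, x[9] = 40, x[10] = 3, x[11] = 2, x[12] = 9.
The sequence repeats with period 12.
So x[64] = x[0 + ((64-0) mod 12)] = x[4] = 45.

45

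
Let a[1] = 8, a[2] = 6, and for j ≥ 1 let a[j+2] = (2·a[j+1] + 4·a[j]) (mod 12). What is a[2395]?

8

We have a[1] = 8,  a[2] = 6,  a[3] = 8,  a[4] = 4,  a[5] = 4,  a[6] = 0,  a[7] = 4,  a[8] = 8,  a[9] = 8,  a[10] = 0,  a[11] = 8,  a[12] = 4.
Since (a[11], a[12]) = (a[3], a[4]) = (8, 4) (two consecutive terms determine the rest), the sequence is eventually periodic: after a pre-period of length 2 it cycles with period 8.
For j ≥ 3, a[j] depends only on (j - 3) mod 8. (2395 - 3) mod 8 = 0, so a[2395] = a[3] = 8.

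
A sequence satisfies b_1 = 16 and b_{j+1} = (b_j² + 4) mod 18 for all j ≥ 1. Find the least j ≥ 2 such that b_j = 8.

Listing terms: b_1 = 16,  b_2 = 8,  b_3 = 14,  b_4 = 2,  b_5 = 8.
Since b_5 = b_2 = 8, the sequence is eventually periodic: after a pre-period of length 1 it cycles with period 3.
The value 8 first appears (with j ≥ 2) at b_2.

2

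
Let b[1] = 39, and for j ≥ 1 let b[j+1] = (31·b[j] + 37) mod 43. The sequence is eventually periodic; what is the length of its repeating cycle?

21

Listing terms: b[1] = 39; b[2] = 42; b[3] = 6; b[4] = 8; b[5] = 27; b[6] = 14; b[7] = 41; b[8] = 18; b[9] = 36; b[10] = 35; b[11] = 4; b[12] = 32; b[13] = 40; b[14] = 30; b[15] = 21; b[16] = 0; b[17] = 37; b[18] = 23; b[19] = 19; b[20] = 24; b[21] = 7; b[22] = 39.
Since b[22] = b[1] = 39, the sequence is periodic with period 21.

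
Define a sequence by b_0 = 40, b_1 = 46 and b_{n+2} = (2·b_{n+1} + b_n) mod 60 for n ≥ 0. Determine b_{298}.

Computing terms: b_0 = 40, b_1 = 46, b_2 = 12, b_3 = 10, b_4 = 32, b_5 = 14, b_6 = 0, b_7 = 14, b_8 = 28, b_9 = 10, b_{10} = 48, b_{11} = 46, b_{12} = 20, b_{13} = 26, b_{14} = 12, b_{15} = 50, b_{16} = 52, b_{17} = 34, b_{18} = 0, b_{19} = 34, b_{20} = 8, b_{21} = 50, b_{22} = 48, b_{23} = 26, b_{24} = 40, b_{25} = 46.
The sequence repeats with period 24.
So b_{298} = b_{0 + ((298-0) mod 24)} = b_{10} = 48.

48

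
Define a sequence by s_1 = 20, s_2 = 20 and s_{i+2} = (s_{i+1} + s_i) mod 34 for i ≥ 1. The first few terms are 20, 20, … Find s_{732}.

Listing terms: s_1 = 20, s_2 = 20, s_3 = 6, s_4 = 26, s_5 = 32, s_6 = 24, s_7 = 22, s_8 = 12, s_9 = 0, s_{10} = 12, s_{11} = 12, s_{12} = 24, s_{13} = 2, s_{14} = 26, s_{15} = 28, s_{16} = 20, s_{17} = 14, s_{18} = 0, s_{19} = 14, s_{20} = 14, s_{21} = 28, s_{22} = 8, s_{23} = 2, s_{24} = 10, s_{25} = 12, s_{26} = 22, s_{27} = 0, s_{28} = 22, s_{29} = 22, s_{30} = 10, s_{31} = 32, s_{32} = 8, s_{33} = 6, s_{34} = 14, s_{35} = 20, s_{36} = 0, s_{37} = 20, s_{38} = 20.
Since (s_{37}, s_{38}) = (s_1, s_2) = (20, 20) (two consecutive terms determine the rest), the sequence is periodic with period 36.
So s_{732} = s_{1 + ((732-1) mod 36)} = s_{12} = 24.

24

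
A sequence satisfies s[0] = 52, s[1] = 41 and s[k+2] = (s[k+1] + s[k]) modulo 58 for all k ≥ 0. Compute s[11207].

We have s[0] = 52, s[1] = 41, s[2] = 35, s[3] = 18, s[4] = 53, s[5] = 13, s[6] = 8, s[7] = 21, s[8] = 29, s[9] = 50, s[10] = 21, s[11] = 13, s[12] = 34, s[13] = 47, s[14] = 23, s[15] = 12, s[16] = 35, s[17] = 47, s[18] = 24, s[19] = 13, s[20] = 37, s[21] = 50, s[22] = 29, s[23] = 21, s[24] = 50, s[25] = 13, s[26] = 5, s[27] = 18, s[28] = 23, s[29] = 41, s[30] = 6, s[31] = 47, s[32] = 53, s[33] = 42, s[34] = 37, s[35] = 21, s[36] = 0, s[37] = 21, s[38] = 21, s[39] = 42, s[40] = 5, s[41] = 47, s[42] = 52, s[43] = 41.
The sequence repeats with period 42.
(11207 - 0) mod 42 = 35, so s[11207] = s[35] = 21.

21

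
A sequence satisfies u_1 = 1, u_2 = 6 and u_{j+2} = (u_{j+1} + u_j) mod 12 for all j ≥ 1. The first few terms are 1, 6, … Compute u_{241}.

1

Computing terms: u_1 = 1, u_2 = 6, u_3 = 7, u_4 = 1, u_5 = 8, u_6 = 9, u_7 = 5, u_8 = 2, u_9 = 7, u_{10} = 9, u_{11} = 4, u_{12} = 1, u_{13} = 5, u_{14} = 6, u_{15} = 11, u_{16} = 5, u_{17} = 4, u_{18} = 9, u_{19} = 1, u_{20} = 10, u_{21} = 11, u_{22} = 9, u_{23} = 8, u_{24} = 5, u_{25} = 1, u_{26} = 6.
Since (u_{25}, u_{26}) = (u_1, u_2) = (1, 6) (two consecutive terms determine the rest), the sequence is periodic with period 24.
(241 - 1) mod 24 = 0, so u_{241} = u_1 = 1.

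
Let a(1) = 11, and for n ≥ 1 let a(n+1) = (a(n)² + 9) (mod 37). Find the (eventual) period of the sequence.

Computing terms: a(1) = 11, a(2) = 19, a(3) = 0, a(4) = 9, a(5) = 16, a(6) = 6, a(7) = 8, a(8) = 36, a(9) = 10, a(10) = 35, a(11) = 13, a(12) = 30, a(13) = 21, a(14) = 6.
Since a(14) = a(6) = 6, the sequence is eventually periodic: after a pre-period of length 5 it cycles with period 8.

8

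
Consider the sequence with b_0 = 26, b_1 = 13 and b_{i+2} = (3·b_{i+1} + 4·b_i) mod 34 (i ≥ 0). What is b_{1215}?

b_0 = 26; b_1 = 13; b_2 = 7; b_3 = 5; b_4 = 9; b_5 = 13; b_6 = 7.
Since (b_5, b_6) = (b_1, b_2) = (13, 7) (two consecutive terms determine the rest), the sequence is eventually periodic: after a pre-period of length 1 it cycles with period 4.
For i ≥ 1, b_i depends only on (i - 1) mod 4. (1215 - 1) mod 4 = 2, so b_{1215} = b_3 = 5.

5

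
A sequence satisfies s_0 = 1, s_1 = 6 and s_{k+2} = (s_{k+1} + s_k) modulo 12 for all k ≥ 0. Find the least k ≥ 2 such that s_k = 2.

7

Computing terms: s_0 = 1,  s_1 = 6,  s_2 = 7,  s_3 = 1,  s_4 = 8,  s_5 = 9,  s_6 = 5,  s_7 = 2,  s_8 = 7,  s_9 = 9,  s_{10} = 4,  s_{11} = 1,  s_{12} = 5,  s_{13} = 6,  s_{14} = 11,  s_{15} = 5,  s_{16} = 4,  s_{17} = 9,  s_{18} = 1,  s_{19} = 10,  s_{20} = 11,  s_{21} = 9,  s_{22} = 8,  s_{23} = 5,  s_{24} = 1,  s_{25} = 6.
Since (s_{24}, s_{25}) = (s_0, s_1) = (1, 6) (two consecutive terms determine the rest), the sequence is periodic with period 24.
The value 2 first appears (with k ≥ 2) at s_7.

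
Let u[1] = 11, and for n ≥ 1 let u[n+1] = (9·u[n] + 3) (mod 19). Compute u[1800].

3

We have u[1] = 11,  u[2] = 7,  u[3] = 9,  u[4] = 8,  u[5] = 18,  u[6] = 13,  u[7] = 6,  u[8] = 0,  u[9] = 3,  u[10] = 11.
The sequence repeats with period 9.
So u[1800] = u[1 + ((1800-1) mod 9)] = u[9] = 3.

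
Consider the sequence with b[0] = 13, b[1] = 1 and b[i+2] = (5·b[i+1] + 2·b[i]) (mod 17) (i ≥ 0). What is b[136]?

13

Computing terms: b[0] = 13, b[1] = 1, b[2] = 14, b[3] = 4, b[4] = 14, b[5] = 10, b[6] = 10, b[7] = 2, b[8] = 13, b[9] = 1.
The sequence repeats with period 8.
(136 - 0) mod 8 = 0, so b[136] = b[0] = 13.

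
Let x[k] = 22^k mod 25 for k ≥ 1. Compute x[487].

13

Listing terms: x[1] = 22,  x[2] = 9,  x[3] = 23,  x[4] = 6,  x[5] = 7,  x[6] = 4,  x[7] = 13,  x[8] = 11,  x[9] = 17,  x[10] = 24,  x[11] = 3,  x[12] = 16,  x[13] = 2,  x[14] = 19,  x[15] = 18,  x[16] = 21,  x[17] = 12,  x[18] = 14,  x[19] = 8,  x[20] = 1,  x[21] = 22.
Since x[21] = x[1] = 22, the sequence is periodic with period 20.
So x[487] = x[1 + ((487-1) mod 20)] = x[7] = 13.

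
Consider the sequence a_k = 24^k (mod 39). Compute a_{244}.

3

We have a_0 = 1; a_1 = 24; a_2 = 30; a_3 = 18; a_4 = 3; a_5 = 33; a_6 = 12; a_7 = 15; a_8 = 9; a_9 = 21; a_{10} = 36; a_{11} = 6; a_{12} = 27; a_{13} = 24.
Since a_{13} = a_1 = 24, the sequence is eventually periodic: after a pre-period of length 1 it cycles with period 12.
For k ≥ 1, a_k depends only on (k - 1) mod 12. (244 - 1) mod 12 = 3, so a_{244} = a_4 = 3.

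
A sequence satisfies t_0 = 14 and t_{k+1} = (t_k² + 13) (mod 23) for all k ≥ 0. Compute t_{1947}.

t_0 = 14,  t_1 = 2,  t_2 = 17,  t_3 = 3,  t_4 = 22,  t_5 = 14.
The sequence repeats with period 5.
So t_{1947} = t_{0 + ((1947-0) mod 5)} = t_2 = 17.

17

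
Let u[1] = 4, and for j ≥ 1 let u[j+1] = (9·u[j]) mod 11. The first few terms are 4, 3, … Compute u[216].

Computing terms: u[1] = 4; u[2] = 3; u[3] = 5; u[4] = 1; u[5] = 9; u[6] = 4.
Since u[6] = u[1] = 4, the sequence is periodic with period 5.
So u[216] = u[1 + ((216-1) mod 5)] = u[1] = 4.

4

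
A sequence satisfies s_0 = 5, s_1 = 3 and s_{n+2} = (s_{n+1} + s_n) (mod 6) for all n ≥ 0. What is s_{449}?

0

We have s_0 = 5; s_1 = 3; s_2 = 2; s_3 = 5; s_4 = 1; s_5 = 0; s_6 = 1; s_7 = 1; s_8 = 2; s_9 = 3; s_{10} = 5; s_{11} = 2; s_{12} = 1; s_{13} = 3; s_{14} = 4; s_{15} = 1; s_{16} = 5; s_{17} = 0; s_{18} = 5; s_{19} = 5; s_{20} = 4; s_{21} = 3; s_{22} = 1; s_{23} = 4; s_{24} = 5; s_{25} = 3.
Since (s_{24}, s_{25}) = (s_0, s_1) = (5, 3) (two consecutive terms determine the rest), the sequence is periodic with period 24.
(449 - 0) mod 24 = 17, so s_{449} = s_{17} = 0.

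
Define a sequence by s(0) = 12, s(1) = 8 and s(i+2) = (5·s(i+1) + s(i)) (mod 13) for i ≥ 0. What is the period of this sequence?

12

Listing terms: s(0) = 12,  s(1) = 8,  s(2) = 0,  s(3) = 8,  s(4) = 1,  s(5) = 0,  s(6) = 1,  s(7) = 5,  s(8) = 0,  s(9) = 5,  s(10) = 12,  s(11) = 0,  s(12) = 12,  s(13) = 8.
The sequence repeats with period 12.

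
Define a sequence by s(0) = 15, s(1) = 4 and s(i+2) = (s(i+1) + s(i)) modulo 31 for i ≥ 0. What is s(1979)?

20

Listing terms: s(0) = 15,  s(1) = 4,  s(2) = 19,  s(3) = 23,  s(4) = 11,  s(5) = 3,  s(6) = 14,  s(7) = 17,  s(8) = 0,  s(9) = 17,  s(10) = 17,  s(11) = 3,  s(12) = 20,  s(13) = 23,  s(14) = 12,  s(15) = 4,  s(16) = 16,  s(17) = 20,  s(18) = 5,  s(19) = 25,  s(20) = 30,  s(21) = 24,  s(22) = 23,  s(23) = 16,  s(24) = 8,  s(25) = 24,  s(26) = 1,  s(27) = 25,  s(28) = 26,  s(29) = 20,  s(30) = 15,  s(31) = 4.
The sequence repeats with period 30.
(1979 - 0) mod 30 = 29, so s(1979) = s(29) = 20.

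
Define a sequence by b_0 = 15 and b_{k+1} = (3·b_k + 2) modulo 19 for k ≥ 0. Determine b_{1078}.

Computing terms: b_0 = 15; b_1 = 9; b_2 = 10; b_3 = 13; b_4 = 3; b_5 = 11; b_6 = 16; b_7 = 12; b_8 = 0; b_9 = 2; b_{10} = 8; b_{11} = 7; b_{12} = 4; b_{13} = 14; b_{14} = 6; b_{15} = 1; b_{16} = 5; b_{17} = 17; b_{18} = 15.
Since b_{18} = b_0 = 15, the sequence is periodic with period 18.
So b_{1078} = b_{0 + ((1078-0) mod 18)} = b_{16} = 5.

5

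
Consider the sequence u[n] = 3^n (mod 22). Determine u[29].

We have u[0] = 1, u[1] = 3, u[2] = 9, u[3] = 5, u[4] = 15, u[5] = 1.
The sequence repeats with period 5.
(29 - 0) mod 5 = 4, so u[29] = u[4] = 15.

15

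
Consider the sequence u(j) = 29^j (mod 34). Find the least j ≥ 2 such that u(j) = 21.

We have u(1) = 29, u(2) = 25, u(3) = 11, u(4) = 13, u(5) = 3, u(6) = 19, u(7) = 7, u(8) = 33, u(9) = 5, u(10) = 9, u(11) = 23, u(12) = 21, u(13) = 31, u(14) = 15, u(15) = 27, u(16) = 1, u(17) = 29.
The sequence repeats with period 16.
The value 21 first appears (with j ≥ 2) at u(12).

12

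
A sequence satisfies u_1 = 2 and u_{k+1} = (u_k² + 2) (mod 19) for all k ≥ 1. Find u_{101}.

Listing terms: u_1 = 2; u_2 = 6; u_3 = 0; u_4 = 2.
The sequence repeats with period 3.
So u_{101} = u_{1 + ((101-1) mod 3)} = u_2 = 6.

6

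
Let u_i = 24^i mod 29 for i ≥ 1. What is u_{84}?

1

Listing terms: u_1 = 24,  u_2 = 25,  u_3 = 20,  u_4 = 16,  u_5 = 7,  u_6 = 23,  u_7 = 1,  u_8 = 24.
The sequence repeats with period 7.
So u_{84} = u_{1 + ((84-1) mod 7)} = u_7 = 1.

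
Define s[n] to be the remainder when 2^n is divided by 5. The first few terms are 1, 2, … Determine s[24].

1

We have s[0] = 1, s[1] = 2, s[2] = 4, s[3] = 3, s[4] = 1.
Since s[4] = s[0] = 1, the sequence is periodic with period 4.
(24 - 0) mod 4 = 0, so s[24] = s[0] = 1.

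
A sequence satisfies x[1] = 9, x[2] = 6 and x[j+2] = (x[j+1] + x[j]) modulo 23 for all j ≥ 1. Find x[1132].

2

Computing terms: x[1] = 9,  x[2] = 6,  x[3] = 15,  x[4] = 21,  x[5] = 13,  x[6] = 11,  x[7] = 1,  x[8] = 12,  x[9] = 13,  x[10] = 2,  x[11] = 15,  x[12] = 17,  x[13] = 9,  x[14] = 3,  x[15] = 12,  x[16] = 15,  x[17] = 4,  x[18] = 19,  x[19] = 0,  x[20] = 19,  x[21] = 19,  x[22] = 15,  x[23] = 11,  x[24] = 3,  x[25] = 14,  x[26] = 17,  x[27] = 8,  x[28] = 2,  x[29] = 10,  x[30] = 12,  x[31] = 22,  x[32] = 11,  x[33] = 10,  x[34] = 21,  x[35] = 8,  x[36] = 6,  x[37] = 14,  x[38] = 20,  x[39] = 11,  x[40] = 8,  x[41] = 19,  x[42] = 4,  x[43] = 0,  x[44] = 4,  x[45] = 4,  x[46] = 8,  x[47] = 12,  x[48] = 20,  x[49] = 9,  x[50] = 6.
The sequence repeats with period 48.
So x[1132] = x[1 + ((1132-1) mod 48)] = x[28] = 2.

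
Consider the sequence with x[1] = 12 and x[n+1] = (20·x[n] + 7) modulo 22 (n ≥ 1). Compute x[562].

5

Computing terms: x[1] = 12, x[2] = 5, x[3] = 19, x[4] = 13, x[5] = 3, x[6] = 1, x[7] = 5.
Since x[7] = x[2] = 5, the sequence is eventually periodic: after a pre-period of length 1 it cycles with period 5.
For n ≥ 2, x[n] depends only on (n - 2) mod 5. (562 - 2) mod 5 = 0, so x[562] = x[2] = 5.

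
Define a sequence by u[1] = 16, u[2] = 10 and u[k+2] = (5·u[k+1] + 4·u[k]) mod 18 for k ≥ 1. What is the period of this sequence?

Listing terms: u[1] = 16, u[2] = 10, u[3] = 6, u[4] = 16, u[5] = 14, u[6] = 8, u[7] = 6, u[8] = 8, u[9] = 10, u[10] = 10, u[11] = 0, u[12] = 4, u[13] = 2, u[14] = 8, u[15] = 12, u[16] = 2, u[17] = 4, u[18] = 10, u[19] = 12, u[20] = 10, u[21] = 8, u[22] = 8, u[23] = 0, u[24] = 14, u[25] = 16, u[26] = 10.
The sequence repeats with period 24.

24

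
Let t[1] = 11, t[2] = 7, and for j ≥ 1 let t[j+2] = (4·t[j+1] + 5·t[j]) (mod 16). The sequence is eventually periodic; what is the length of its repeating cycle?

t[1] = 11, t[2] = 7, t[3] = 3, t[4] = 15, t[5] = 11, t[6] = 7.
The sequence repeats with period 4.

4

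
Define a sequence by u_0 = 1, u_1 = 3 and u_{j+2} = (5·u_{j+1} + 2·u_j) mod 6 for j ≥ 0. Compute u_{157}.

3

u_0 = 1, u_1 = 3, u_2 = 5, u_3 = 1, u_4 = 3.
The sequence repeats with period 3.
So u_{157} = u_{0 + ((157-0) mod 3)} = u_1 = 3.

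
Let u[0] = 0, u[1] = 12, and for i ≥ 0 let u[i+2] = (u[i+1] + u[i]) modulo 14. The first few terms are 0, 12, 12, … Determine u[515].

Computing terms: u[0] = 0, u[1] = 12, u[2] = 12, u[3] = 10, u[4] = 8, u[5] = 4, u[6] = 12, u[7] = 2, u[8] = 0, u[9] = 2, u[10] = 2, u[11] = 4, u[12] = 6, u[13] = 10, u[14] = 2, u[15] = 12, u[16] = 0, u[17] = 12.
Since (u[16], u[17]) = (u[0], u[1]) = (0, 12) (two consecutive terms determine the rest), the sequence is periodic with period 16.
So u[515] = u[0 + ((515-0) mod 16)] = u[3] = 10.

10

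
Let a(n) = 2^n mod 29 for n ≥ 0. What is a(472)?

20

Computing terms: a(0) = 1, a(1) = 2, a(2) = 4, a(3) = 8, a(4) = 16, a(5) = 3, a(6) = 6, a(7) = 12, a(8) = 24, a(9) = 19, a(10) = 9, a(11) = 18, a(12) = 7, a(13) = 14, a(14) = 28, a(15) = 27, a(16) = 25, a(17) = 21, a(18) = 13, a(19) = 26, a(20) = 23, a(21) = 17, a(22) = 5, a(23) = 10, a(24) = 20, a(25) = 11, a(26) = 22, a(27) = 15, a(28) = 1.
The sequence repeats with period 28.
(472 - 0) mod 28 = 24, so a(472) = a(24) = 20.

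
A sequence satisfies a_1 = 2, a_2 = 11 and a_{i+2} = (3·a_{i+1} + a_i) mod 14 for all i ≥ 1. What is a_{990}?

9

We have a_1 = 2,  a_2 = 11,  a_3 = 7,  a_4 = 4,  a_5 = 5,  a_6 = 5,  a_7 = 6,  a_8 = 9,  a_9 = 5,  a_{10} = 10,  a_{11} = 7,  a_{12} = 3,  a_{13} = 2,  a_{14} = 9,  a_{15} = 1,  a_{16} = 12,  a_{17} = 9,  a_{18} = 11,  a_{19} = 0,  a_{20} = 11,  a_{21} = 5,  a_{22} = 12,  a_{23} = 13,  a_{24} = 9,  a_{25} = 12,  a_{26} = 3,  a_{27} = 7,  a_{28} = 10,  a_{29} = 9,  a_{30} = 9,  a_{31} = 8,  a_{32} = 5,  a_{33} = 9,  a_{34} = 4,  a_{35} = 7,  a_{36} = 11,  a_{37} = 12,  a_{38} = 5,  a_{39} = 13,  a_{40} = 2,  a_{41} = 5,  a_{42} = 3,  a_{43} = 0,  a_{44} = 3,  a_{45} = 9,  a_{46} = 2,  a_{47} = 1,  a_{48} = 5,  a_{49} = 2,  a_{50} = 11.
The sequence repeats with period 48.
(990 - 1) mod 48 = 29, so a_{990} = a_{30} = 9.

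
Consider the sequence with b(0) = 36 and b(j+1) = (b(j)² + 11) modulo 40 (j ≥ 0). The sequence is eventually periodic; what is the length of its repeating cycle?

6

Computing terms: b(0) = 36,  b(1) = 27,  b(2) = 20,  b(3) = 11,  b(4) = 12,  b(5) = 35,  b(6) = 36.
The sequence repeats with period 6.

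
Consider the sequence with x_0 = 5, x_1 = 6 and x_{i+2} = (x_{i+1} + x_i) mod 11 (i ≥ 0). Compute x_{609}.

1

x_0 = 5,  x_1 = 6,  x_2 = 0,  x_3 = 6,  x_4 = 6,  x_5 = 1,  x_6 = 7,  x_7 = 8,  x_8 = 4,  x_9 = 1,  x_{10} = 5,  x_{11} = 6.
The sequence repeats with period 10.
(609 - 0) mod 10 = 9, so x_{609} = x_9 = 1.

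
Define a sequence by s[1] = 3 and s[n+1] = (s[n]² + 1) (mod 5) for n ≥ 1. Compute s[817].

2

We have s[1] = 3, s[2] = 0, s[3] = 1, s[4] = 2, s[5] = 0.
Since s[5] = s[2] = 0, the sequence is eventually periodic: after a pre-period of length 1 it cycles with period 3.
For n ≥ 2, s[n] depends only on (n - 2) mod 3. (817 - 2) mod 3 = 2, so s[817] = s[4] = 2.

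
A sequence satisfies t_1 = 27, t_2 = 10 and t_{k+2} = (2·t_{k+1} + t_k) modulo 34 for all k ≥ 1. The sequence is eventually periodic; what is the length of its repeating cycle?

We have t_1 = 27; t_2 = 10; t_3 = 13; t_4 = 2; t_5 = 17; t_6 = 2; t_7 = 21; t_8 = 10; t_9 = 7; t_{10} = 24; t_{11} = 21; t_{12} = 32; t_{13} = 17; t_{14} = 32; t_{15} = 13; t_{16} = 24; t_{17} = 27; t_{18} = 10.
The sequence repeats with period 16.

16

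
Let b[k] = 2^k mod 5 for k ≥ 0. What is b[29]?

We have b[0] = 1,  b[1] = 2,  b[2] = 4,  b[3] = 3,  b[4] = 1.
Since b[4] = b[0] = 1, the sequence is periodic with period 4.
(29 - 0) mod 4 = 1, so b[29] = b[1] = 2.

2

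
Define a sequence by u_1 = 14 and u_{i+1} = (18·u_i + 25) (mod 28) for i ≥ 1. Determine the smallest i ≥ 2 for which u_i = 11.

5

Computing terms: u_1 = 14, u_2 = 25, u_3 = 27, u_4 = 7, u_5 = 11, u_6 = 27.
Since u_6 = u_3 = 27, the sequence is eventually periodic: after a pre-period of length 2 it cycles with period 3.
The value 11 first appears (with i ≥ 2) at u_5.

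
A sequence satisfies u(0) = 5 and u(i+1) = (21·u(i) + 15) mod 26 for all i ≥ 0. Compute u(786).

13

Listing terms: u(0) = 5, u(1) = 16, u(2) = 13, u(3) = 2, u(4) = 5.
Since u(4) = u(0) = 5, the sequence is periodic with period 4.
So u(786) = u(0 + ((786-0) mod 4)) = u(2) = 13.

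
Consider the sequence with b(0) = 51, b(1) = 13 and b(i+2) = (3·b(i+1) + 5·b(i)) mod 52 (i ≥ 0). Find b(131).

We have b(0) = 51,  b(1) = 13,  b(2) = 34,  b(3) = 11,  b(4) = 47,  b(5) = 40,  b(6) = 43,  b(7) = 17,  b(8) = 6,  b(9) = 51,  b(10) = 27,  b(11) = 24,  b(12) = 51,  b(13) = 13.
Since (b(12), b(13)) = (b(0), b(1)) = (51, 13) (two consecutive terms determine the rest), the sequence is periodic with period 12.
So b(131) = b(0 + ((131-0) mod 12)) = b(11) = 24.

24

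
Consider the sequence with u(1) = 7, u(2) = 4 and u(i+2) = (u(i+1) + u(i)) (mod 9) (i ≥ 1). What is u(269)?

8

u(1) = 7,  u(2) = 4,  u(3) = 2,  u(4) = 6,  u(5) = 8,  u(6) = 5,  u(7) = 4,  u(8) = 0,  u(9) = 4,  u(10) = 4,  u(11) = 8,  u(12) = 3,  u(13) = 2,  u(14) = 5,  u(15) = 7,  u(16) = 3,  u(17) = 1,  u(18) = 4,  u(19) = 5,  u(20) = 0,  u(21) = 5,  u(22) = 5,  u(23) = 1,  u(24) = 6,  u(25) = 7,  u(26) = 4.
The sequence repeats with period 24.
So u(269) = u(1 + ((269-1) mod 24)) = u(5) = 8.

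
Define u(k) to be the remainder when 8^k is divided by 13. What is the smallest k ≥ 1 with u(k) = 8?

1

We have u(0) = 1; u(1) = 8; u(2) = 12; u(3) = 5; u(4) = 1.
The sequence repeats with period 4.
The value 8 first appears (with k ≥ 1) at u(1).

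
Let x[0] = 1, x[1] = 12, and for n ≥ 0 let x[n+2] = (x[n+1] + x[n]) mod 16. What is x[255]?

1

x[0] = 1,  x[1] = 12,  x[2] = 13,  x[3] = 9,  x[4] = 6,  x[5] = 15,  x[6] = 5,  x[7] = 4,  x[8] = 9,  x[9] = 13,  x[10] = 6,  x[11] = 3,  x[12] = 9,  x[13] = 12,  x[14] = 5,  x[15] = 1,  x[16] = 6,  x[17] = 7,  x[18] = 13,  x[19] = 4,  x[20] = 1,  x[21] = 5,  x[22] = 6,  x[23] = 11,  x[24] = 1,  x[25] = 12.
Since (x[24], x[25]) = (x[0], x[1]) = (1, 12) (two consecutive terms determine the rest), the sequence is periodic with period 24.
(255 - 0) mod 24 = 15, so x[255] = x[15] = 1.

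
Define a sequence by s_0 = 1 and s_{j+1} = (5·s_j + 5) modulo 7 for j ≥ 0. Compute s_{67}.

3

Listing terms: s_0 = 1,  s_1 = 3,  s_2 = 6,  s_3 = 0,  s_4 = 5,  s_5 = 2,  s_6 = 1.
Since s_6 = s_0 = 1, the sequence is periodic with period 6.
So s_{67} = s_{0 + ((67-0) mod 6)} = s_1 = 3.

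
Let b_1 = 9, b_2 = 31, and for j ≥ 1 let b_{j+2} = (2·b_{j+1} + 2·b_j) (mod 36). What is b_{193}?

Listing terms: b_1 = 9; b_2 = 31; b_3 = 8; b_4 = 6; b_5 = 28; b_6 = 32; b_7 = 12; b_8 = 16; b_9 = 20; b_{10} = 0; b_{11} = 4; b_{12} = 8; b_{13} = 24; b_{14} = 28; b_{15} = 32.
Since (b_{14}, b_{15}) = (b_5, b_6) = (28, 32) (two consecutive terms determine the rest), the sequence is eventually periodic: after a pre-period of length 4 it cycles with period 9.
For j ≥ 5, b_j depends only on (j - 5) mod 9. (193 - 5) mod 9 = 8, so b_{193} = b_{13} = 24.

24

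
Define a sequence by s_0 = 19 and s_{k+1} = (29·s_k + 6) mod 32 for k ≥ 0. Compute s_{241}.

We have s_0 = 19, s_1 = 13, s_2 = 31, s_3 = 9, s_4 = 11, s_5 = 5, s_6 = 23, s_7 = 1, s_8 = 3, s_9 = 29, s_{10} = 15, s_{11} = 25, s_{12} = 27, s_{13} = 21, s_{14} = 7, s_{15} = 17, s_{16} = 19.
Since s_{16} = s_0 = 19, the sequence is periodic with period 16.
So s_{241} = s_{0 + ((241-0) mod 16)} = s_1 = 13.

13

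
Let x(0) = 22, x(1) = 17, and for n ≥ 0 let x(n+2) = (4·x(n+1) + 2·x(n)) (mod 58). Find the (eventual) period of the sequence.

28

We have x(0) = 22, x(1) = 17, x(2) = 54, x(3) = 18, x(4) = 6, x(5) = 2, x(6) = 20, x(7) = 26, x(8) = 28, x(9) = 48, x(10) = 16, x(11) = 44, x(12) = 34, x(13) = 50, x(14) = 36, x(15) = 12, x(16) = 4, x(17) = 40, x(18) = 52, x(19) = 56, x(20) = 38, x(21) = 32, x(22) = 30, x(23) = 10, x(24) = 42, x(25) = 14, x(26) = 24, x(27) = 8, x(28) = 22, x(29) = 46, x(30) = 54, x(31) = 18.
Since (x(30), x(31)) = (x(2), x(3)) = (54, 18) (two consecutive terms determine the rest), the sequence is eventually periodic: after a pre-period of length 2 it cycles with period 28.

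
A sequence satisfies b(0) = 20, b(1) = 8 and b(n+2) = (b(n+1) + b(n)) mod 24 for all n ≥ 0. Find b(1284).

b(0) = 20, b(1) = 8, b(2) = 4, b(3) = 12, b(4) = 16, b(5) = 4, b(6) = 20, b(7) = 0, b(8) = 20, b(9) = 20, b(10) = 16, b(11) = 12, b(12) = 4, b(13) = 16, b(14) = 20, b(15) = 12, b(16) = 8, b(17) = 20, b(18) = 4, b(19) = 0, b(20) = 4, b(21) = 4, b(22) = 8, b(23) = 12, b(24) = 20, b(25) = 8.
Since (b(24), b(25)) = (b(0), b(1)) = (20, 8) (two consecutive terms determine the rest), the sequence is periodic with period 24.
(1284 - 0) mod 24 = 12, so b(1284) = b(12) = 4.

4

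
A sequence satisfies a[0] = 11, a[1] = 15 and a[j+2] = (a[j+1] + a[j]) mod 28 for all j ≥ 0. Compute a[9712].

11

Listing terms: a[0] = 11, a[1] = 15, a[2] = 26, a[3] = 13, a[4] = 11, a[5] = 24, a[6] = 7, a[7] = 3, a[8] = 10, a[9] = 13, a[10] = 23, a[11] = 8, a[12] = 3, a[13] = 11, a[14] = 14, a[15] = 25, a[16] = 11, a[17] = 8, a[18] = 19, a[19] = 27, a[20] = 18, a[21] = 17, a[22] = 7, a[23] = 24, a[24] = 3, a[25] = 27, a[26] = 2, a[27] = 1, a[28] = 3, a[29] = 4, a[30] = 7, a[31] = 11, a[32] = 18, a[33] = 1, a[34] = 19, a[35] = 20, a[36] = 11, a[37] = 3, a[38] = 14, a[39] = 17, a[40] = 3, a[41] = 20, a[42] = 23, a[43] = 15, a[44] = 10, a[45] = 25, a[46] = 7, a[47] = 4, a[48] = 11, a[49] = 15.
Since (a[48], a[49]) = (a[0], a[1]) = (11, 15) (two consecutive terms determine the rest), the sequence is periodic with period 48.
So a[9712] = a[0 + ((9712-0) mod 48)] = a[16] = 11.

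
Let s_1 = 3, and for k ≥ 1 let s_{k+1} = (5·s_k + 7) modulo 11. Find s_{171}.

s_1 = 3; s_2 = 0; s_3 = 7; s_4 = 9; s_5 = 8; s_6 = 3.
Since s_6 = s_1 = 3, the sequence is periodic with period 5.
So s_{171} = s_{1 + ((171-1) mod 5)} = s_1 = 3.

3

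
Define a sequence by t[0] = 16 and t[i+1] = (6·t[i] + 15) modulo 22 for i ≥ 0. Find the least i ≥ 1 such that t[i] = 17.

7

t[0] = 16,  t[1] = 1,  t[2] = 21,  t[3] = 9,  t[4] = 3,  t[5] = 11,  t[6] = 15,  t[7] = 17,  t[8] = 7,  t[9] = 13,  t[10] = 5,  t[11] = 1.
Since t[11] = t[1] = 1, the sequence is eventually periodic: after a pre-period of length 1 it cycles with period 10.
The value 17 first appears (with i ≥ 1) at t[7].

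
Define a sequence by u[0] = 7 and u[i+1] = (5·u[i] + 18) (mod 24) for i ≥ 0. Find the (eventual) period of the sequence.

Listing terms: u[0] = 7, u[1] = 5, u[2] = 19, u[3] = 17, u[4] = 7.
The sequence repeats with period 4.

4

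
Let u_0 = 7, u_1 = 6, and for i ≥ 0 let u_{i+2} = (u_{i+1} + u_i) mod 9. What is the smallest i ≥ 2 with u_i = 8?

Computing terms: u_0 = 7; u_1 = 6; u_2 = 4; u_3 = 1; u_4 = 5; u_5 = 6; u_6 = 2; u_7 = 8; u_8 = 1; u_9 = 0; u_{10} = 1; u_{11} = 1; u_{12} = 2; u_{13} = 3; u_{14} = 5; u_{15} = 8; u_{16} = 4; u_{17} = 3; u_{18} = 7; u_{19} = 1; u_{20} = 8; u_{21} = 0; u_{22} = 8; u_{23} = 8; u_{24} = 7; u_{25} = 6.
Since (u_{24}, u_{25}) = (u_0, u_1) = (7, 6) (two consecutive terms determine the rest), the sequence is periodic with period 24.
The value 8 first appears (with i ≥ 2) at u_7.

7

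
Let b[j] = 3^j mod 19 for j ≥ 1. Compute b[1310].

We have b[1] = 3, b[2] = 9, b[3] = 8, b[4] = 5, b[5] = 15, b[6] = 7, b[7] = 2, b[8] = 6, b[9] = 18, b[10] = 16, b[11] = 10, b[12] = 11, b[13] = 14, b[14] = 4, b[15] = 12, b[16] = 17, b[17] = 13, b[18] = 1, b[19] = 3.
Since b[19] = b[1] = 3, the sequence is periodic with period 18.
(1310 - 1) mod 18 = 13, so b[1310] = b[14] = 4.

4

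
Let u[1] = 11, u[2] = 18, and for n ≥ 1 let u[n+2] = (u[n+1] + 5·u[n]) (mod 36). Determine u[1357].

23

We have u[1] = 11, u[2] = 18, u[3] = 1, u[4] = 19, u[5] = 24, u[6] = 11, u[7] = 23, u[8] = 6, u[9] = 13, u[10] = 7, u[11] = 0, u[12] = 35, u[13] = 35, u[14] = 30, u[15] = 25, u[16] = 31, u[17] = 12, u[18] = 23, u[19] = 11, u[20] = 18.
The sequence repeats with period 18.
(1357 - 1) mod 18 = 6, so u[1357] = u[7] = 23.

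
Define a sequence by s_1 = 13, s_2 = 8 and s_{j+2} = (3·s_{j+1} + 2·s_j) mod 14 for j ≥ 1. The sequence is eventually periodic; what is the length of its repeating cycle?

48

We have s_1 = 13,  s_2 = 8,  s_3 = 8,  s_4 = 12,  s_5 = 10,  s_6 = 12,  s_7 = 0,  s_8 = 10,  s_9 = 2,  s_{10} = 12,  s_{11} = 12,  s_{12} = 4,  s_{13} = 8,  s_{14} = 4,  s_{15} = 0,  s_{16} = 8,  s_{17} = 10,  s_{18} = 4,  s_{19} = 4,  s_{20} = 6,  s_{21} = 12,  s_{22} = 6,  s_{23} = 0,  s_{24} = 12,  s_{25} = 8,  s_{26} = 6,  s_{27} = 6,  s_{28} = 2,  s_{29} = 4,  s_{30} = 2,  s_{31} = 0,  s_{32} = 4,  s_{33} = 12,  s_{34} = 2,  s_{35} = 2,  s_{36} = 10,  s_{37} = 6,  s_{38} = 10,  s_{39} = 0,  s_{40} = 6,  s_{41} = 4,  s_{42} = 10,  s_{43} = 10,  s_{44} = 8,  s_{45} = 2,  s_{46} = 8,  s_{47} = 0,  s_{48} = 2,  s_{49} = 6,  s_{50} = 8,  s_{51} = 8.
Since (s_{50}, s_{51}) = (s_2, s_3) = (8, 8) (two consecutive terms determine the rest), the sequence is eventually periodic: after a pre-period of length 1 it cycles with period 48.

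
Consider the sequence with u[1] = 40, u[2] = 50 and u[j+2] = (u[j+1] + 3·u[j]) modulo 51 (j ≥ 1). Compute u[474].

We have u[1] = 40,  u[2] = 50,  u[3] = 17,  u[4] = 14,  u[5] = 14,  u[6] = 5,  u[7] = 47,  u[8] = 11,  u[9] = 50,  u[10] = 32,  u[11] = 29,  u[12] = 23,  u[13] = 8,  u[14] = 26,  u[15] = 50,  u[16] = 26,  u[17] = 23,  u[18] = 50,  u[19] = 17.
Since (u[18], u[19]) = (u[2], u[3]) = (50, 17) (two consecutive terms determine the rest), the sequence is eventually periodic: after a pre-period of length 1 it cycles with period 16.
For j ≥ 2, u[j] depends only on (j - 2) mod 16. (474 - 2) mod 16 = 8, so u[474] = u[10] = 32.

32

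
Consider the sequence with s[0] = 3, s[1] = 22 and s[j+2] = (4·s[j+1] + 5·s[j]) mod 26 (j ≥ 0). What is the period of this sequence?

Computing terms: s[0] = 3, s[1] = 22, s[2] = 25, s[3] = 2, s[4] = 3, s[5] = 22.
The sequence repeats with period 4.

4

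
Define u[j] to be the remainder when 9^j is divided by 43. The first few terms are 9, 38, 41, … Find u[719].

10

Listing terms: u[1] = 9, u[2] = 38, u[3] = 41, u[4] = 25, u[5] = 10, u[6] = 4, u[7] = 36, u[8] = 23, u[9] = 35, u[10] = 14, u[11] = 40, u[12] = 16, u[13] = 15, u[14] = 6, u[15] = 11, u[16] = 13, u[17] = 31, u[18] = 21, u[19] = 17, u[20] = 24, u[21] = 1, u[22] = 9.
The sequence repeats with period 21.
(719 - 1) mod 21 = 4, so u[719] = u[5] = 10.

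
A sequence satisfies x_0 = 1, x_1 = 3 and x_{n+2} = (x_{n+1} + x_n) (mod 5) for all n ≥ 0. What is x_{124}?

x_0 = 1,  x_1 = 3,  x_2 = 4,  x_3 = 2,  x_4 = 1,  x_5 = 3.
The sequence repeats with period 4.
So x_{124} = x_{0 + ((124-0) mod 4)} = x_0 = 1.

1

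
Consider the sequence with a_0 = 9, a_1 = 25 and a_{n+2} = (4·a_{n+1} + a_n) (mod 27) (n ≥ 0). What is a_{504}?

9

a_0 = 9; a_1 = 25; a_2 = 1; a_3 = 2; a_4 = 9; a_5 = 11; a_6 = 26; a_7 = 7; a_8 = 0; a_9 = 7; a_{10} = 1; a_{11} = 11; a_{12} = 18; a_{13} = 2; a_{14} = 26; a_{15} = 25; a_{16} = 18; a_{17} = 16; a_{18} = 1; a_{19} = 20; a_{20} = 0; a_{21} = 20; a_{22} = 26; a_{23} = 16; a_{24} = 9; a_{25} = 25.
The sequence repeats with period 24.
(504 - 0) mod 24 = 0, so a_{504} = a_0 = 9.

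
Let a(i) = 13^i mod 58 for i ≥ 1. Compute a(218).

45

Listing terms: a(1) = 13; a(2) = 53; a(3) = 51; a(4) = 25; a(5) = 35; a(6) = 49; a(7) = 57; a(8) = 45; a(9) = 5; a(10) = 7; a(11) = 33; a(12) = 23; a(13) = 9; a(14) = 1; a(15) = 13.
The sequence repeats with period 14.
(218 - 1) mod 14 = 7, so a(218) = a(8) = 45.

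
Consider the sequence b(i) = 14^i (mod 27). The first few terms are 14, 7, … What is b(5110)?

b(1) = 14,  b(2) = 7,  b(3) = 17,  b(4) = 22,  b(5) = 11,  b(6) = 19,  b(7) = 23,  b(8) = 25,  b(9) = 26,  b(10) = 13,  b(11) = 20,  b(12) = 10,  b(13) = 5,  b(14) = 16,  b(15) = 8,  b(16) = 4,  b(17) = 2,  b(18) = 1,  b(19) = 14.
The sequence repeats with period 18.
(5110 - 1) mod 18 = 15, so b(5110) = b(16) = 4.

4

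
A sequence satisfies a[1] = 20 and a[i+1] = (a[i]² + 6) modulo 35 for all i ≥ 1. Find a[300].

7

Listing terms: a[1] = 20; a[2] = 21; a[3] = 27; a[4] = 0; a[5] = 6; a[6] = 7; a[7] = 20.
The sequence repeats with period 6.
(300 - 1) mod 6 = 5, so a[300] = a[6] = 7.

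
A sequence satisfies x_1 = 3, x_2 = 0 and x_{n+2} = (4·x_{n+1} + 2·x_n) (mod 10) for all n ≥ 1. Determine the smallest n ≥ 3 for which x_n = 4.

4

Computing terms: x_1 = 3,  x_2 = 0,  x_3 = 6,  x_4 = 4,  x_5 = 8,  x_6 = 0,  x_7 = 6.
Since (x_6, x_7) = (x_2, x_3) = (0, 6) (two consecutive terms determine the rest), the sequence is eventually periodic: after a pre-period of length 1 it cycles with period 4.
The value 4 first appears (with n ≥ 3) at x_4.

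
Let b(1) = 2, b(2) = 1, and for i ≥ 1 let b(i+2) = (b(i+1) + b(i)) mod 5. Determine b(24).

4

We have b(1) = 2, b(2) = 1, b(3) = 3, b(4) = 4, b(5) = 2, b(6) = 1.
The sequence repeats with period 4.
So b(24) = b(1 + ((24-1) mod 4)) = b(4) = 4.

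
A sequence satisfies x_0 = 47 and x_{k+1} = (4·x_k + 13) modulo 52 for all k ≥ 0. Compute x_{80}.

Computing terms: x_0 = 47; x_1 = 45; x_2 = 37; x_3 = 5; x_4 = 33; x_5 = 41; x_6 = 21; x_7 = 45.
Since x_7 = x_1 = 45, the sequence is eventually periodic: after a pre-period of length 1 it cycles with period 6.
For k ≥ 1, x_k depends only on (k - 1) mod 6. (80 - 1) mod 6 = 1, so x_{80} = x_2 = 37.

37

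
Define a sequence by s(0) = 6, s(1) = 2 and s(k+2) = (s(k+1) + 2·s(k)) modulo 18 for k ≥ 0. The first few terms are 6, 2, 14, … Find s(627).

6

We have s(0) = 6, s(1) = 2, s(2) = 14, s(3) = 0, s(4) = 10, s(5) = 10, s(6) = 12, s(7) = 14, s(8) = 2, s(9) = 12, s(10) = 16, s(11) = 4, s(12) = 0, s(13) = 8, s(14) = 8, s(15) = 6, s(16) = 4, s(17) = 16, s(18) = 6, s(19) = 2.
The sequence repeats with period 18.
(627 - 0) mod 18 = 15, so s(627) = s(15) = 6.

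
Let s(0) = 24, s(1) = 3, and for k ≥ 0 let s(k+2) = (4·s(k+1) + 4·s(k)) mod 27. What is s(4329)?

3

s(0) = 24,  s(1) = 3,  s(2) = 0,  s(3) = 12,  s(4) = 21,  s(5) = 24,  s(6) = 18,  s(7) = 6,  s(8) = 15,  s(9) = 3,  s(10) = 18,  s(11) = 3,  s(12) = 3,  s(13) = 24,  s(14) = 0,  s(15) = 15,  s(16) = 6,  s(17) = 3,  s(18) = 9,  s(19) = 21,  s(20) = 12,  s(21) = 24,  s(22) = 9,  s(23) = 24,  s(24) = 24,  s(25) = 3.
Since (s(24), s(25)) = (s(0), s(1)) = (24, 3) (two consecutive terms determine the rest), the sequence is periodic with period 24.
(4329 - 0) mod 24 = 9, so s(4329) = s(9) = 3.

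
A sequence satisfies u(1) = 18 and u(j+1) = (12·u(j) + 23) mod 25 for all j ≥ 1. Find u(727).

We have u(1) = 18; u(2) = 14; u(3) = 16; u(4) = 15; u(5) = 3; u(6) = 9; u(7) = 6; u(8) = 20; u(9) = 13; u(10) = 4; u(11) = 21; u(12) = 0; u(13) = 23; u(14) = 24; u(15) = 11; u(16) = 5; u(17) = 8; u(18) = 19; u(19) = 1; u(20) = 10; u(21) = 18.
Since u(21) = u(1) = 18, the sequence is periodic with period 20.
So u(727) = u(1 + ((727-1) mod 20)) = u(7) = 6.

6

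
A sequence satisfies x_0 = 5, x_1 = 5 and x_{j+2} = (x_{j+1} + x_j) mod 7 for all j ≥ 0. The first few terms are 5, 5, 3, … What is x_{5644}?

x_0 = 5,  x_1 = 5,  x_2 = 3,  x_3 = 1,  x_4 = 4,  x_5 = 5,  x_6 = 2,  x_7 = 0,  x_8 = 2,  x_9 = 2,  x_{10} = 4,  x_{11} = 6,  x_{12} = 3,  x_{13} = 2,  x_{14} = 5,  x_{15} = 0,  x_{16} = 5,  x_{17} = 5.
Since (x_{16}, x_{17}) = (x_0, x_1) = (5, 5) (two consecutive terms determine the rest), the sequence is periodic with period 16.
So x_{5644} = x_{0 + ((5644-0) mod 16)} = x_{12} = 3.

3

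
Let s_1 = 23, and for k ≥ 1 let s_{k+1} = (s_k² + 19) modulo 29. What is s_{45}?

Listing terms: s_1 = 23, s_2 = 26, s_3 = 28, s_4 = 20, s_5 = 13, s_6 = 14, s_7 = 12, s_8 = 18, s_9 = 24, s_{10} = 15, s_{11} = 12.
Since s_{11} = s_7 = 12, the sequence is eventually periodic: after a pre-period of length 6 it cycles with period 4.
For k ≥ 7, s_k depends only on (k - 7) mod 4. (45 - 7) mod 4 = 2, so s_{45} = s_9 = 24.

24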